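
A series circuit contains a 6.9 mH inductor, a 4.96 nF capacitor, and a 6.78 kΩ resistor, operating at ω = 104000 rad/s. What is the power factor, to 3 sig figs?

X_L = ωL = 718 Ω
X_C = 1/(ωC) = 1940 Ω
Net reactance X = X_L − X_C = -1220 Ω
Z = 6780 − j1220 Ω
|Z| = √(6780² + 1220²) = 6890 Ω
∠Z = arctan(-1220/6780) = -10.2°
cos φ = cos(-10.2°) = 0.984

0.984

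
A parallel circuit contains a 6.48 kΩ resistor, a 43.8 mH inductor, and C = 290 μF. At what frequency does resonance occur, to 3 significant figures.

44.7 Hz

ω₀ = 1/√(LC) = 1/√(0.0438 × 0.00029) = 280.6 rad/s
f₀ = ω₀/(2π) = 44.7 Hz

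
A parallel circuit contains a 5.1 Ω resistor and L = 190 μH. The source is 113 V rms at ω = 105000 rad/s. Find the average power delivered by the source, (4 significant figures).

X_L = ωL = 19.95 Ω
Parallel: admittances add. Y = 1/R + 1/(jωL)
Y = (0.1961 − j0.05013) S
|Y| = 0.2024 S → |Z| = 1/|Y| = 4.941 Ω, ∠Z = −∠Y = 14.34°
I = V/|Z| = 22.87 A
P = VI cos φ = 113 × 22.87 × cos(14.34°) = 2.504 kW

2.504 kW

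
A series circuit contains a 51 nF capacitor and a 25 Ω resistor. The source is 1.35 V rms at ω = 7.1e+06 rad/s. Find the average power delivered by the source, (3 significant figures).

X_C = 1/(ωC) = 2.76 Ω
Z = 25.0 − j2.76 Ω
|Z| = √(25.0² + 2.76²) = 25.2 Ω
∠Z = arctan(-2.76/25.0) = -6.30°
I = V/|Z| = 53.7 mA
P = VI cos φ = 1.35 × 0.0537 × cos(-6.30°) = 72.0 mW

72.0 mW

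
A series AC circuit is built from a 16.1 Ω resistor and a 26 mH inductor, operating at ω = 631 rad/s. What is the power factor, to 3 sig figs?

0.700

X_L = ωL = 16.4 Ω
Z = 16.1 + j16.4 Ω
|Z| = √(16.1² + 16.4²) = 23.0 Ω
∠Z = arctan(16.4/16.1) = 45.5°
cos φ = cos(45.5°) = 0.700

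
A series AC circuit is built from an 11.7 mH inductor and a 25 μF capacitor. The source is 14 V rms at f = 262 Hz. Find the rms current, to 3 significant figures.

2.78 A

ω = 2πf = 1646 rad/s
X_L = ωL = 19.3 Ω
X_C = 1/(ωC) = 24.3 Ω
Net reactance X = X_L − X_C = -5.04 Ω
Z = − j5.04 Ω
|Z| = √(0² + 5.04²) = 5.04 Ω
I = V/|Z| = 14/5.04 = 2.78 A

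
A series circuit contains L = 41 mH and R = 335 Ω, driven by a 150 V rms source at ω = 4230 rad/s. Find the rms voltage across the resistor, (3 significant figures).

X_L = ωL = 173 Ω
Z = 335 + j173 Ω
|Z| = √(335² + 173²) = 377 Ω
I = V/|Z| = 398 mA
V_R = I·|Z_R| = 0.398 × 335 = 133 V

133 V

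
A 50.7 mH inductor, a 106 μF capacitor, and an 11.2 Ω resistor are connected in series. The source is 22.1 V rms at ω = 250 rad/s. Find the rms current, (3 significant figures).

805 mA

X_L = ωL = 12.7 Ω
X_C = 1/(ωC) = 37.7 Ω
Net reactance X = X_L − X_C = -25.1 Ω
Z = 11.2 − j25.1 Ω
|Z| = √(11.2² + 25.1²) = 27.4 Ω
I = V/|Z| = 22.1/27.4 = 805 mA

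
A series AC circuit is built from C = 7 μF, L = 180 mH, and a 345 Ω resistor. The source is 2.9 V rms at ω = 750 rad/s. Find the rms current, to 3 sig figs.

X_L = ωL = 135 Ω
X_C = 1/(ωC) = 190 Ω
Net reactance X = X_L − X_C = -55.5 Ω
Z = 345 − j55.5 Ω
|Z| = √(345² + 55.5²) = 349 Ω
I = V/|Z| = 2.9/349 = 8.30 mA

8.30 mA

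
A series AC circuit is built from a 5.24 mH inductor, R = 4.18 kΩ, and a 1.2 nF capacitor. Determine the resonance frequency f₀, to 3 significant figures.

ω₀ = 1/√(LC) = 1/√(0.00524 × 1.2e-09) = 398800 rad/s
f₀ = ω₀/(2π) = 63.5 kHz

63.5 kHz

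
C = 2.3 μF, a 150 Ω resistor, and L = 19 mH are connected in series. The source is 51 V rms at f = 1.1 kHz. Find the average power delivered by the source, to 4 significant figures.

14.35 W

ω = 2πf = 6912 rad/s
X_L = ωL = 131.3 Ω
X_C = 1/(ωC) = 62.91 Ω
Net reactance X = X_L − X_C = 68.41 Ω
Z = 150.0 + j68.41 Ω
|Z| = √(150.0² + 68.41²) = 164.9 Ω
∠Z = arctan(68.41/150.0) = 24.52°
I = V/|Z| = 309.3 mA
P = VI cos φ = 51 × 0.3093 × cos(24.52°) = 14.35 W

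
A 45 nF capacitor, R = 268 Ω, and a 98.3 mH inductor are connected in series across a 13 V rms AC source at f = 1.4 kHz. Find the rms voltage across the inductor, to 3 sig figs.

6.68 V

ω = 2πf = 8796 rad/s
X_L = ωL = 865 Ω
X_C = 1/(ωC) = 2530 Ω
Net reactance X = X_L − X_C = -1660 Ω
Z = 268 − j1660 Ω
|Z| = √(268² + 1660²) = 1680 Ω
I = V/|Z| = 7.72 mA
V_L = I·|Z_L| = 0.00772 × 865 = 6.68 V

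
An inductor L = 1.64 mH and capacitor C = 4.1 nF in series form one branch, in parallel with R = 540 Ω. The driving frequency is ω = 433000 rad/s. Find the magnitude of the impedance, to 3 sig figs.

X_L = ωL = 710 Ω
X_C = 1/(ωC) = 563 Ω
Branch 1: Z₁ = R = 540 Ω
Branch 2 (series LC): Z₂ = j(X_L − X_C) = j147 Ω
Parallel: Z = Z₁Z₂/(Z₁+Z₂), |Z| = 142 Ω, ∠Z = 74.8°

142 Ω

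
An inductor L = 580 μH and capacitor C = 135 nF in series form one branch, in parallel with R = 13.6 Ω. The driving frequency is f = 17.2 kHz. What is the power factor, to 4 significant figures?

ω = 2πf = 108100 rad/s
X_L = ωL = 62.68 Ω
X_C = 1/(ωC) = 68.54 Ω
Branch 1: Z₁ = R = 13.60 Ω
Branch 2 (series LC): Z₂ = j(X_L − X_C) = −j5.861 Ω
Parallel: Z = Z₁Z₂/(Z₁+Z₂), |Z| = 5.383 Ω, ∠Z = -66.69°
cos φ = cos(-66.69°) = 0.3958

0.3958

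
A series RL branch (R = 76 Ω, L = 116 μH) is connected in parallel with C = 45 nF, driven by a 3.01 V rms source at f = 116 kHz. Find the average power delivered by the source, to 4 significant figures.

ω = 2πf = 728800 rad/s
X_L = ωL = 84.55 Ω
X_C = 1/(ωC) = 30.49 Ω
Branch 1 (R+jX_L): Z₁ = 76.00 + j84.55 Ω, |Z₁| = 113.7 Ω
Branch 2 (−jX_C): Z₂ = −j30.49 Ω
Parallel: Z = Z₁Z₂/(Z₁+Z₂), |Z| = 37.17 Ω, ∠Z = -77.38°
I = V/|Z| = 80.99 mA
P = VI cos φ = 3.01 × 0.08099 × cos(-77.38°) = 53.28 mW

53.28 mW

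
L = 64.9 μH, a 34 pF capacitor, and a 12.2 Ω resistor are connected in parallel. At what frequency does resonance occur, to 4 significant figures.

3.388 MHz

ω₀ = 1/√(LC) = 1/√(6.49e-05 × 3.4e-11) = 2.129e+07 rad/s
f₀ = ω₀/(2π) = 3.388 MHz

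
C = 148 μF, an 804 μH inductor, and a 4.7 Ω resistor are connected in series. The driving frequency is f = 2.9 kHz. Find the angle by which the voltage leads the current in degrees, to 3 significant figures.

71.8°

ω = 2πf = 18220 rad/s
X_L = ωL = 14.6 Ω
X_C = 1/(ωC) = 0.371 Ω
Net reactance X = X_L − X_C = 14.3 Ω
Z = 4.70 + j14.3 Ω
|Z| = √(4.70² + 14.3²) = 15.0 Ω
∠Z = arctan(14.3/4.70) = 71.8°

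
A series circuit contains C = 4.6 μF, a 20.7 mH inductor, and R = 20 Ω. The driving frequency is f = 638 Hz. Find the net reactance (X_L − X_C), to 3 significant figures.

28.7 Ω

ω = 2πf = 4009 rad/s
X_L = ωL = 83.0 Ω
X_C = 1/(ωC) = 54.2 Ω
X = 83.0 − 54.2 = 28.7 Ω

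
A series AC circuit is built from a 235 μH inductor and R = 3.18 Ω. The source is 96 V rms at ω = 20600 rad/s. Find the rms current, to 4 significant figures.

X_L = ωL = 4.841 Ω
Z = 3.180 + j4.841 Ω
|Z| = √(3.180² + 4.841²) = 5.792 Ω
I = V/|Z| = 96/5.792 = 16.57 A

16.57 A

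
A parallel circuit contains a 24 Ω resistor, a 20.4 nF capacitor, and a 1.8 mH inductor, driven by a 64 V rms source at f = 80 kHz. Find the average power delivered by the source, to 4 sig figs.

ω = 2πf = 502700 rad/s
X_L = ωL = 904.8 Ω
X_C = 1/(ωC) = 97.52 Ω
Parallel: admittances add. Y = 1/R + 1/(jωL) + jωC
Y = (0.04167 + j0.009149) S
|Y| = 0.04266 S → |Z| = 1/|Y| = 23.44 Ω, ∠Z = −∠Y = -12.38°
I = V/|Z| = 2.730 A
P = VI cos φ = 64 × 2.730 × cos(-12.38°) = 170.7 W

170.7 W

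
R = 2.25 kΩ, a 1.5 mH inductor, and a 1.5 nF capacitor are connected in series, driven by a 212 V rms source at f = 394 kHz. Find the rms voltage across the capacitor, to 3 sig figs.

13.9 V

ω = 2πf = 2.476e+06 rad/s
X_L = ωL = 3710 Ω
X_C = 1/(ωC) = 269 Ω
Net reactance X = X_L − X_C = 3440 Ω
Z = 2250 + j3440 Ω
|Z| = √(2250² + 3440²) = 4110 Ω
I = V/|Z| = 51.5 mA
V_C = I·|Z_C| = 0.0515 × 269 = 13.9 V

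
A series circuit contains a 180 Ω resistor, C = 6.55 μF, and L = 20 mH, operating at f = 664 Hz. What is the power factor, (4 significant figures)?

0.9678

ω = 2πf = 4172 rad/s
X_L = ωL = 83.44 Ω
X_C = 1/(ωC) = 36.59 Ω
Net reactance X = X_L − X_C = 46.85 Ω
Z = 180.0 + j46.85 Ω
|Z| = √(180.0² + 46.85²) = 186.0 Ω
∠Z = arctan(46.85/180.0) = 14.59°
cos φ = cos(14.59°) = 0.9678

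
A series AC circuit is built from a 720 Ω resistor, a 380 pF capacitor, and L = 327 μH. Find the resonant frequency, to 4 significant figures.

451.5 kHz

ω₀ = 1/√(LC) = 1/√(0.000327 × 3.8e-10) = 2.837e+06 rad/s
f₀ = ω₀/(2π) = 451.5 kHz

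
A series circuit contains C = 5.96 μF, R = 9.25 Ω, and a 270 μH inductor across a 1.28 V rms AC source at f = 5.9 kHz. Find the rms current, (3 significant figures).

119 mA

ω = 2πf = 37070 rad/s
X_L = ωL = 10.0 Ω
X_C = 1/(ωC) = 4.53 Ω
Net reactance X = X_L − X_C = 5.48 Ω
Z = 9.25 + j5.48 Ω
|Z| = √(9.25² + 5.48²) = 10.8 Ω
I = V/|Z| = 1.28/10.8 = 119 mA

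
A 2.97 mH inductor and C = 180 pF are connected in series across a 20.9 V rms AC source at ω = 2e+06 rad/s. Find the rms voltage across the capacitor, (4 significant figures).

18.36 V

X_L = ωL = 5940 Ω
X_C = 1/(ωC) = 2778 Ω
Net reactance X = X_L − X_C = 3162 Ω
Z = j3162 Ω
|Z| = √(0² + 3162²) = 3162 Ω
I = V/|Z| = 6.609 mA
V_C = I·|Z_C| = 0.006609 × 2778 = 18.36 V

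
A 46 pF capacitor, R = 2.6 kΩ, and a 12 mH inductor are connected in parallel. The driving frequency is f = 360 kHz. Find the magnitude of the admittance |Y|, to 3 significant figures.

ω = 2πf = 2.262e+06 rad/s
X_L = ωL = 27100 Ω
X_C = 1/(ωC) = 9610 Ω
Parallel: admittances add. Y = 1/R + 1/(jωL) + jωC
Y = (0.000385 + j6.72e-05) S
|Y| = 0.000390 S → |Z| = 1/|Y| = 2560 Ω, ∠Z = −∠Y = -9.91°

390 μS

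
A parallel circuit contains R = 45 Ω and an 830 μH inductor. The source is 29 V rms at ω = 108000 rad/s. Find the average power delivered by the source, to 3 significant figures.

18.7 W

X_L = ωL = 89.6 Ω
Parallel: admittances add. Y = 1/R + 1/(jωL)
Y = (0.0222 − j0.0112) S
|Y| = 0.0249 S → |Z| = 1/|Y| = 40.2 Ω, ∠Z = −∠Y = 26.7°
I = V/|Z| = 721 mA
P = VI cos φ = 29 × 0.721 × cos(26.7°) = 18.7 W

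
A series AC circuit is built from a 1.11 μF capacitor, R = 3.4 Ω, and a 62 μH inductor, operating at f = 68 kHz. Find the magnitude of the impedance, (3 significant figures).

24.6 Ω

ω = 2πf = 427300 rad/s
X_L = ωL = 26.5 Ω
X_C = 1/(ωC) = 2.11 Ω
Net reactance X = X_L − X_C = 24.4 Ω
Z = 3.40 + j24.4 Ω
|Z| = √(3.40² + 24.4²) = 24.6 Ω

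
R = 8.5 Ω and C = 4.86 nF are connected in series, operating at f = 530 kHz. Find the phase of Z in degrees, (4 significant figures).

-82.17°

ω = 2πf = 3.33e+06 rad/s
X_C = 1/(ωC) = 61.79 Ω
Z = 8.500 − j61.79 Ω
|Z| = √(8.500² + 61.79²) = 62.37 Ω
∠Z = arctan(-61.79/8.500) = -82.17°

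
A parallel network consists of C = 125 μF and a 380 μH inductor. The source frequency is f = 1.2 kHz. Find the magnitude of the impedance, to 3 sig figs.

1.69 Ω

ω = 2πf = 7540 rad/s
X_L = ωL = 2.87 Ω
X_C = 1/(ωC) = 1.06 Ω
Parallel: admittances add. Y = 1/(jωL) + jωC
Y = (0 + j0.593) S
|Y| = 0.593 S → |Z| = 1/|Y| = 1.69 Ω, ∠Z = −∠Y = -90.0°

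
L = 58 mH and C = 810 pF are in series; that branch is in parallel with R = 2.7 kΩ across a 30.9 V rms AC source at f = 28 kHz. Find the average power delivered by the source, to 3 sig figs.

ω = 2πf = 175900 rad/s
X_L = ωL = 10200 Ω
X_C = 1/(ωC) = 7020 Ω
Branch 1: Z₁ = R = 2700 Ω
Branch 2 (series LC): Z₂ = j(X_L − X_C) = j3190 Ω
Parallel: Z = Z₁Z₂/(Z₁+Z₂), |Z| = 2060 Ω, ∠Z = 40.3°
I = V/|Z| = 15.0 mA
P = VI cos φ = 30.9 × 0.0150 × cos(40.3°) = 354 mW

354 mW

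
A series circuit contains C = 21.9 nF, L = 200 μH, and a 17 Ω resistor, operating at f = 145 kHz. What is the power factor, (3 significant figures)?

0.128

ω = 2πf = 911100 rad/s
X_L = ωL = 182 Ω
X_C = 1/(ωC) = 50.1 Ω
Net reactance X = X_L − X_C = 132 Ω
Z = 17.0 + j132 Ω
|Z| = √(17.0² + 132²) = 133 Ω
∠Z = arctan(132/17.0) = 82.7°
cos φ = cos(82.7°) = 0.128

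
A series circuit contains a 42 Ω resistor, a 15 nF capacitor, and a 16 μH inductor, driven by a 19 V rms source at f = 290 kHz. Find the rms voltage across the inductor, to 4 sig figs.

12.99 V

ω = 2πf = 1.822e+06 rad/s
X_L = ωL = 29.15 Ω
X_C = 1/(ωC) = 36.59 Ω
Net reactance X = X_L − X_C = -7.433 Ω
Z = 42.00 − j7.433 Ω
|Z| = √(42.00² + 7.433²) = 42.65 Ω
I = V/|Z| = 445.5 mA
V_L = I·|Z_L| = 0.4455 × 29.15 = 12.99 V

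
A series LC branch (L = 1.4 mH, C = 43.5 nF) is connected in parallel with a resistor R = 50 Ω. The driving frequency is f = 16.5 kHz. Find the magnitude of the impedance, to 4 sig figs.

ω = 2πf = 103700 rad/s
X_L = ωL = 145.1 Ω
X_C = 1/(ωC) = 221.7 Ω
Branch 1: Z₁ = R = 50.00 Ω
Branch 2 (series LC): Z₂ = j(X_L − X_C) = −j76.60 Ω
Parallel: Z = Z₁Z₂/(Z₁+Z₂), |Z| = 41.87 Ω, ∠Z = -33.13°

41.87 Ω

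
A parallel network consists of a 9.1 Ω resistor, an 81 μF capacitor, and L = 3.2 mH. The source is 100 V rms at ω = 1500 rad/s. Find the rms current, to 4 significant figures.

14.01 A

X_L = ωL = 4.800 Ω
X_C = 1/(ωC) = 8.230 Ω
Parallel: admittances add. Y = 1/R + 1/(jωL) + jωC
Y = (0.1099 − j0.08683) S
|Y| = 0.1401 S → |Z| = 1/|Y| = 7.140 Ω, ∠Z = −∠Y = 38.32°
I = V/|Z| = 100/7.140 = 14.01 A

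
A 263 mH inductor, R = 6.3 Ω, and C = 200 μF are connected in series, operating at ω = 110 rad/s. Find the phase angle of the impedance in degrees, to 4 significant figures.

X_L = ωL = 28.93 Ω
X_C = 1/(ωC) = 45.45 Ω
Net reactance X = X_L − X_C = -16.52 Ω
Z = 6.300 − j16.52 Ω
|Z| = √(6.300² + 16.52²) = 17.68 Ω
∠Z = arctan(-16.52/6.300) = -69.13°

-69.13°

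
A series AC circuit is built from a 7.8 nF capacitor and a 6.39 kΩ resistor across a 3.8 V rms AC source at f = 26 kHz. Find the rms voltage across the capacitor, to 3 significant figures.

ω = 2πf = 163400 rad/s
X_C = 1/(ωC) = 785 Ω
Z = 6390 − j785 Ω
|Z| = √(6390² + 785²) = 6440 Ω
I = V/|Z| = 590 μA
V_C = I·|Z_C| = 0.000590 × 785 = 0.463 V

0.463 V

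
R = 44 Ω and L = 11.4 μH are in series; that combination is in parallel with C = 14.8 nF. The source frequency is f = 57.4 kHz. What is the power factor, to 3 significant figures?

ω = 2πf = 360700 rad/s
X_L = ωL = 4.11 Ω
X_C = 1/(ωC) = 187 Ω
Branch 1 (R+jX_L): Z₁ = 44.0 + j4.11 Ω, |Z₁| = 44.2 Ω
Branch 2 (−jX_C): Z₂ = −j187 Ω
Parallel: Z = Z₁Z₂/(Z₁+Z₂), |Z| = 43.9 Ω, ∠Z = -8.16°
cos φ = cos(-8.16°) = 0.990

0.990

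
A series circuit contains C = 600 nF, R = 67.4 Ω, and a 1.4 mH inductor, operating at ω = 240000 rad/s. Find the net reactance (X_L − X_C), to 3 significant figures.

329 Ω

X_L = ωL = 336 Ω
X_C = 1/(ωC) = 6.94 Ω
X = 336 − 6.94 = 329 Ω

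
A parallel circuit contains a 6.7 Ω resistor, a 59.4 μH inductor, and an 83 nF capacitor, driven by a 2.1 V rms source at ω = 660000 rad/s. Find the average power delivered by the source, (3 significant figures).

X_L = ωL = 39.2 Ω
X_C = 1/(ωC) = 18.3 Ω
Parallel: admittances add. Y = 1/R + 1/(jωL) + jωC
Y = (0.149 + j0.0293) S
|Y| = 0.152 S → |Z| = 1/|Y| = 6.57 Ω, ∠Z = −∠Y = -11.1°
I = V/|Z| = 319 mA
P = VI cos φ = 2.1 × 0.319 × cos(-11.1°) = 658 mW

658 mW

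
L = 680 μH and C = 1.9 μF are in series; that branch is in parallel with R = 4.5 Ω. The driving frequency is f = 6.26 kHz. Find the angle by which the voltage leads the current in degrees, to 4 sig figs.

18.61°

ω = 2πf = 39330 rad/s
X_L = ωL = 26.75 Ω
X_C = 1/(ωC) = 13.38 Ω
Branch 1: Z₁ = R = 4.500 Ω
Branch 2 (series LC): Z₂ = j(X_L − X_C) = j13.37 Ω
Parallel: Z = Z₁Z₂/(Z₁+Z₂), |Z| = 4.265 Ω, ∠Z = 18.61°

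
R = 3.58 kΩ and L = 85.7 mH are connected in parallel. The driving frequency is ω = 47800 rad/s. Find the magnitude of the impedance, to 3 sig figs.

X_L = ωL = 4100 Ω
Parallel: admittances add. Y = 1/R + 1/(jωL)
Y = (0.000279 − j0.000244) S
|Y| = 0.000371 S → |Z| = 1/|Y| = 2700 Ω, ∠Z = −∠Y = 41.2°

2700 Ω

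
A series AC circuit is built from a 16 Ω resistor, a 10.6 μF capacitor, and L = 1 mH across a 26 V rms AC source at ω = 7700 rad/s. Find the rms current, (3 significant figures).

X_L = ωL = 7.70 Ω
X_C = 1/(ωC) = 12.3 Ω
Net reactance X = X_L − X_C = -4.55 Ω
Z = 16.0 − j4.55 Ω
|Z| = √(16.0² + 4.55²) = 16.6 Ω
I = V/|Z| = 26/16.6 = 1.56 A

1.56 A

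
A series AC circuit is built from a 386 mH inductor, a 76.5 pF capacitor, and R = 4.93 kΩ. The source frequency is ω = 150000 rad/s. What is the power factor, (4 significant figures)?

0.1662

X_L = ωL = 57900 Ω
X_C = 1/(ωC) = 87150 Ω
Net reactance X = X_L − X_C = -29250 Ω
Z = 4930 − j29250 Ω
|Z| = √(4930² + 29250²) = 29660 Ω
∠Z = arctan(-29250/4930) = -80.43°
cos φ = cos(-80.43°) = 0.1662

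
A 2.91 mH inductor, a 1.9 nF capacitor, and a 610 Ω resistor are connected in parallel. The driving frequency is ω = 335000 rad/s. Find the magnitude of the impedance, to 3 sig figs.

X_L = ωL = 975 Ω
X_C = 1/(ωC) = 1570 Ω
Parallel: admittances add. Y = 1/R + 1/(jωL) + jωC
Y = (0.00164 − j0.000389) S
|Y| = 0.00168 S → |Z| = 1/|Y| = 593 Ω, ∠Z = −∠Y = 13.4°

593 Ω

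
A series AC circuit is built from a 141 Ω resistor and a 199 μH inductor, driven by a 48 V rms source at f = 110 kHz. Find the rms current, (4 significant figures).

243.7 mA

ω = 2πf = 691200 rad/s
X_L = ωL = 137.5 Ω
Z = 141.0 + j137.5 Ω
|Z| = √(141.0² + 137.5²) = 197.0 Ω
I = V/|Z| = 48/197.0 = 243.7 mA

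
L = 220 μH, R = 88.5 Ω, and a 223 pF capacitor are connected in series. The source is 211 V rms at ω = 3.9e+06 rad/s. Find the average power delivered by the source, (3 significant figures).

X_L = ωL = 858 Ω
X_C = 1/(ωC) = 1150 Ω
Net reactance X = X_L − X_C = -292 Ω
Z = 88.5 − j292 Ω
|Z| = √(88.5² + 292²) = 305 Ω
∠Z = arctan(-292/88.5) = -73.1°
I = V/|Z| = 692 mA
P = VI cos φ = 211 × 0.692 × cos(-73.1°) = 42.4 W

42.4 W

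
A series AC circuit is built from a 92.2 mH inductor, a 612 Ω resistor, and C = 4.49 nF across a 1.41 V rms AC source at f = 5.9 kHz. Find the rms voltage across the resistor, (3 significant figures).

0.324 V

ω = 2πf = 37070 rad/s
X_L = ωL = 3420 Ω
X_C = 1/(ωC) = 6010 Ω
Net reactance X = X_L − X_C = -2590 Ω
Z = 612 − j2590 Ω
|Z| = √(612² + 2590²) = 2660 Ω
I = V/|Z| = 530 μA
V_R = I·|Z_R| = 0.000530 × 612 = 0.324 V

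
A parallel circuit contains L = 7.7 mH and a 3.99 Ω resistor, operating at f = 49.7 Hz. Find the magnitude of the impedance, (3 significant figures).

ω = 2πf = 312.3 rad/s
X_L = ωL = 2.40 Ω
Parallel: admittances add. Y = 1/R + 1/(jωL)
Y = (0.251 − j0.416) S
|Y| = 0.486 S → |Z| = 1/|Y| = 2.06 Ω, ∠Z = −∠Y = 58.9°

2.06 Ω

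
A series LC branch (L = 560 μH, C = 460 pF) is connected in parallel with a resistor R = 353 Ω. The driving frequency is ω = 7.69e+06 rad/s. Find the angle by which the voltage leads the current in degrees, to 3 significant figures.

5.01°

X_L = ωL = 4310 Ω
X_C = 1/(ωC) = 283 Ω
Branch 1: Z₁ = R = 353 Ω
Branch 2 (series LC): Z₂ = j(X_L − X_C) = j4020 Ω
Parallel: Z = Z₁Z₂/(Z₁+Z₂), |Z| = 352 Ω, ∠Z = 5.01°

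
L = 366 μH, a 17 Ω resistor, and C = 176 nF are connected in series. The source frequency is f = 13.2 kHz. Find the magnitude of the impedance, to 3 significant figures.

41.8 Ω

ω = 2πf = 82940 rad/s
X_L = ωL = 30.4 Ω
X_C = 1/(ωC) = 68.5 Ω
Net reactance X = X_L − X_C = -38.2 Ω
Z = 17.0 − j38.2 Ω
|Z| = √(17.0² + 38.2²) = 41.8 Ω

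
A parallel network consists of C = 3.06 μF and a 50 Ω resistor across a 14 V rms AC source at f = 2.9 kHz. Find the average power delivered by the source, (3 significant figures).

3.92 W

ω = 2πf = 18220 rad/s
X_C = 1/(ωC) = 17.9 Ω
Parallel: admittances add. Y = 1/R + jωC
Y = (0.0200 + j0.0558) S
|Y| = 0.0592 S → |Z| = 1/|Y| = 16.9 Ω, ∠Z = −∠Y = -70.3°
I = V/|Z| = 829 mA
P = VI cos φ = 14 × 0.829 × cos(-70.3°) = 3.92 W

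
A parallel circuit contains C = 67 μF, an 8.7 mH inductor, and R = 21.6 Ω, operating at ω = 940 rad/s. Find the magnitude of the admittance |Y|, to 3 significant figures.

75.2 mS

X_L = ωL = 8.18 Ω
X_C = 1/(ωC) = 15.9 Ω
Parallel: admittances add. Y = 1/R + 1/(jωL) + jωC
Y = (0.0463 − j0.0593) S
|Y| = 0.0752 S → |Z| = 1/|Y| = 13.3 Ω, ∠Z = −∠Y = 52.0°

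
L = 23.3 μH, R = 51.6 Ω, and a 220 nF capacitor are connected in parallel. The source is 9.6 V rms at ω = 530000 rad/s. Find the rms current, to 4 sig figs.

X_L = ωL = 12.35 Ω
X_C = 1/(ωC) = 8.576 Ω
Parallel: admittances add. Y = 1/R + 1/(jωL) + jωC
Y = (0.01938 + j0.03562) S
|Y| = 0.04055 S → |Z| = 1/|Y| = 24.66 Ω, ∠Z = −∠Y = -61.45°
I = V/|Z| = 9.6/24.66 = 389.3 mA

389.3 mA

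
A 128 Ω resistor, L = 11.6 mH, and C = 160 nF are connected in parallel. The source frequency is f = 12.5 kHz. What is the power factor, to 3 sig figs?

0.563

ω = 2πf = 78540 rad/s
X_L = ωL = 911 Ω
X_C = 1/(ωC) = 79.6 Ω
Parallel: admittances add. Y = 1/R + 1/(jωL) + jωC
Y = (0.00781 + j0.0115) S
|Y| = 0.0139 S → |Z| = 1/|Y| = 72.1 Ω, ∠Z = −∠Y = -55.7°
cos φ = cos(-55.7°) = 0.563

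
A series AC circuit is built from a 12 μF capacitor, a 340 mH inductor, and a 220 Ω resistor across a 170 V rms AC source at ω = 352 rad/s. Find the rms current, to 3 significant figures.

X_L = ωL = 120 Ω
X_C = 1/(ωC) = 237 Ω
Net reactance X = X_L − X_C = -117 Ω
Z = 220 − j117 Ω
|Z| = √(220² + 117²) = 249 Ω
I = V/|Z| = 170/249 = 682 mA

682 mA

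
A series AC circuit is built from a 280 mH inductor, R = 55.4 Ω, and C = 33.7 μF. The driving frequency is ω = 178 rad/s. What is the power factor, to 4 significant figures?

X_L = ωL = 49.84 Ω
X_C = 1/(ωC) = 166.7 Ω
Net reactance X = X_L − X_C = -116.9 Ω
Z = 55.40 − j116.9 Ω
|Z| = √(55.40² + 116.9²) = 129.3 Ω
∠Z = arctan(-116.9/55.40) = -64.64°
cos φ = cos(-64.64°) = 0.4284

0.4284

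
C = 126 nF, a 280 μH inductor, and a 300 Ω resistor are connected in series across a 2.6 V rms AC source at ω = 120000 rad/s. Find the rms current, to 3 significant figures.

X_L = ωL = 33.6 Ω
X_C = 1/(ωC) = 66.1 Ω
Net reactance X = X_L − X_C = -32.5 Ω
Z = 300 − j32.5 Ω
|Z| = √(300² + 32.5²) = 302 Ω
I = V/|Z| = 2.6/302 = 8.62 mA

8.62 mA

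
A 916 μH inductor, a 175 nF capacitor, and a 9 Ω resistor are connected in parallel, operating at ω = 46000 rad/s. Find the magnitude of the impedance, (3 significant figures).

X_L = ωL = 42.1 Ω
X_C = 1/(ωC) = 124 Ω
Parallel: admittances add. Y = 1/R + 1/(jωL) + jωC
Y = (0.111 − j0.0157) S
|Y| = 0.112 S → |Z| = 1/|Y| = 8.91 Ω, ∠Z = −∠Y = 8.03°

8.91 Ω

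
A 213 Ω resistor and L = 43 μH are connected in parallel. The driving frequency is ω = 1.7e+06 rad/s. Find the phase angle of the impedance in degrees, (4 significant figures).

71.06°

X_L = ωL = 73.10 Ω
Parallel: admittances add. Y = 1/R + 1/(jωL)
Y = (0.004695 − j0.01368) S
|Y| = 0.01446 S → |Z| = 1/|Y| = 69.14 Ω, ∠Z = −∠Y = 71.06°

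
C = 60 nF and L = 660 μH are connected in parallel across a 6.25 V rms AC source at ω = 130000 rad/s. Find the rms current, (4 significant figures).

X_L = ωL = 85.80 Ω
X_C = 1/(ωC) = 128.2 Ω
Parallel: admittances add. Y = 1/(jωL) + jωC
Y = (0 − j0.003855) S
|Y| = 0.003855 S → |Z| = 1/|Y| = 259.4 Ω, ∠Z = −∠Y = 90.00°
I = V/|Z| = 6.25/259.4 = 24.09 mA

24.09 mA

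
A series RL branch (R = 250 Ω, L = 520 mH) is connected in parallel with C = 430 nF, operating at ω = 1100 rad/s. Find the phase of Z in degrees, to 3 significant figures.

X_L = ωL = 572 Ω
X_C = 1/(ωC) = 2110 Ω
Branch 1 (R+jX_L): Z₁ = 250 + j572 Ω, |Z₁| = 624 Ω
Branch 2 (−jX_C): Z₂ = −j2110 Ω
Parallel: Z = Z₁Z₂/(Z₁+Z₂), |Z| = 845 Ω, ∠Z = 57.2°

57.2°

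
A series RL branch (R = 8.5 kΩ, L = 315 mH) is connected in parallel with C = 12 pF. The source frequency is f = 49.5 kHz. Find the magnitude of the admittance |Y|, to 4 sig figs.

6.459 μS

ω = 2πf = 311000 rad/s
X_L = ωL = 97970 Ω
X_C = 1/(ωC) = 267900 Ω
Branch 1 (R+jX_L): Z₁ = 8500 + j97970 Ω, |Z₁| = 98340 Ω
Branch 2 (−jX_C): Z₂ = −j267900 Ω
Parallel: Z = Z₁Z₂/(Z₁+Z₂), |Z| = 154800 Ω, ∠Z = 82.18°
|Y| = 1/|Z| = 6.459 μS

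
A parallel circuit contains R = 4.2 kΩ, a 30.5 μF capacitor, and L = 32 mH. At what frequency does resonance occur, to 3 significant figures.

ω₀ = 1/√(LC) = 1/√(0.032 × 3.05e-05) = 1012 rad/s
f₀ = ω₀/(2π) = 161 Hz

161 Hz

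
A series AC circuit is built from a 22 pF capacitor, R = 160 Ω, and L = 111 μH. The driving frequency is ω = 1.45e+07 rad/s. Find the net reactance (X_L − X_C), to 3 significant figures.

X_L = ωL = 1610 Ω
X_C = 1/(ωC) = 3130 Ω
X = 1610 − 3130 = -1530 Ω

-1530 Ω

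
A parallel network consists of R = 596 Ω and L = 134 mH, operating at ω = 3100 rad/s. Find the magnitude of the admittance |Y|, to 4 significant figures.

2.934 mS

X_L = ωL = 415.4 Ω
Parallel: admittances add. Y = 1/R + 1/(jωL)
Y = (0.001678 − j0.002407) S
|Y| = 0.002934 S → |Z| = 1/|Y| = 340.8 Ω, ∠Z = −∠Y = 55.12°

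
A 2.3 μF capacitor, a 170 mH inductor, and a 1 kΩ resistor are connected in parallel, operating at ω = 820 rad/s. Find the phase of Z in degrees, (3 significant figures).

X_L = ωL = 139 Ω
X_C = 1/(ωC) = 530 Ω
Parallel: admittances add. Y = 1/R + 1/(jωL) + jωC
Y = (0.00100 − j0.00529) S
|Y| = 0.00538 S → |Z| = 1/|Y| = 186 Ω, ∠Z = −∠Y = 79.3°

79.3°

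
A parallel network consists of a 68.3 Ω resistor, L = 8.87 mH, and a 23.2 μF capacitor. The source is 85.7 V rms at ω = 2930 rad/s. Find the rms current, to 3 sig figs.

2.82 A

X_L = ωL = 26.0 Ω
X_C = 1/(ωC) = 14.7 Ω
Parallel: admittances add. Y = 1/R + 1/(jωL) + jωC
Y = (0.0146 + j0.0295) S
|Y| = 0.0329 S → |Z| = 1/|Y| = 30.4 Ω, ∠Z = −∠Y = -63.6°
I = V/|Z| = 85.7/30.4 = 2.82 A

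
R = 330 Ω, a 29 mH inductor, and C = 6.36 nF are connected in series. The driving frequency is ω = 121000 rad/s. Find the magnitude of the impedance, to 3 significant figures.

X_L = ωL = 3510 Ω
X_C = 1/(ωC) = 1300 Ω
Net reactance X = X_L − X_C = 2210 Ω
Z = 330 + j2210 Ω
|Z| = √(330² + 2210²) = 2230 Ω

2230 Ω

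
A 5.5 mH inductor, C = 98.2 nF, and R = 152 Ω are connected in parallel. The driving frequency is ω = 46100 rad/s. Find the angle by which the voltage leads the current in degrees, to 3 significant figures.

-5.06°

X_L = ωL = 254 Ω
X_C = 1/(ωC) = 221 Ω
Parallel: admittances add. Y = 1/R + 1/(jωL) + jωC
Y = (0.00658 + j0.000583) S
|Y| = 0.00660 S → |Z| = 1/|Y| = 151 Ω, ∠Z = −∠Y = -5.06°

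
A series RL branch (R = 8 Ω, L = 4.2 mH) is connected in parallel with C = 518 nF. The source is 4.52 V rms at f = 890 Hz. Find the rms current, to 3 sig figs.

170 mA

ω = 2πf = 5592 rad/s
X_L = ωL = 23.5 Ω
X_C = 1/(ωC) = 345 Ω
Branch 1 (R+jX_L): Z₁ = 8.00 + j23.5 Ω, |Z₁| = 24.8 Ω
Branch 2 (−jX_C): Z₂ = −j345 Ω
Parallel: Z = Z₁Z₂/(Z₁+Z₂), |Z| = 26.6 Ω, ∠Z = 69.8°
I = V/|Z| = 4.52/26.6 = 170 mA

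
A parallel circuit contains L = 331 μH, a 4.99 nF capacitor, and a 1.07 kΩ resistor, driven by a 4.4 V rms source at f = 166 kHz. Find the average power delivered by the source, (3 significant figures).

ω = 2πf = 1.043e+06 rad/s
X_L = ωL = 345 Ω
X_C = 1/(ωC) = 192 Ω
Parallel: admittances add. Y = 1/R + 1/(jωL) + jωC
Y = (0.000935 + j0.00231) S
|Y| = 0.00249 S → |Z| = 1/|Y| = 402 Ω, ∠Z = −∠Y = -68.0°
I = V/|Z| = 11.0 mA
P = VI cos φ = 4.4 × 0.0110 × cos(-68.0°) = 18.1 mW

18.1 mW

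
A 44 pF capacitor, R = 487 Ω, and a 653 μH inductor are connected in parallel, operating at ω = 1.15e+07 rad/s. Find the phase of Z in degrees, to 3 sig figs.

X_L = ωL = 7510 Ω
X_C = 1/(ωC) = 1980 Ω
Parallel: admittances add. Y = 1/R + 1/(jωL) + jωC
Y = (0.00205 + j0.000373) S
|Y| = 0.00209 S → |Z| = 1/|Y| = 479 Ω, ∠Z = −∠Y = -10.3°

-10.3°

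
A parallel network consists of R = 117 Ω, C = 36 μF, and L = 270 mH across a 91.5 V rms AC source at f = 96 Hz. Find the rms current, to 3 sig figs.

1.63 A

ω = 2πf = 603.2 rad/s
X_L = ωL = 163 Ω
X_C = 1/(ωC) = 46.1 Ω
Parallel: admittances add. Y = 1/R + 1/(jωL) + jωC
Y = (0.00855 + j0.0156) S
|Y| = 0.0178 S → |Z| = 1/|Y| = 56.3 Ω, ∠Z = −∠Y = -61.2°
I = V/|Z| = 91.5/56.3 = 1.63 A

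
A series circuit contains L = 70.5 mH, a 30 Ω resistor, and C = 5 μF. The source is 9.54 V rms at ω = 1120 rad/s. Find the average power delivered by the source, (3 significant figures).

X_L = ωL = 79.0 Ω
X_C = 1/(ωC) = 179 Ω
Net reactance X = X_L − X_C = -99.6 Ω
Z = 30.0 − j99.6 Ω
|Z| = √(30.0² + 99.6²) = 104 Ω
∠Z = arctan(-99.6/30.0) = -73.2°
I = V/|Z| = 91.7 mA
P = VI cos φ = 9.54 × 0.0917 × cos(-73.2°) = 252 mW

252 mW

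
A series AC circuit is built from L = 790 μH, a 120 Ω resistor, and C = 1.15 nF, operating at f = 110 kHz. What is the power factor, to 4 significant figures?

ω = 2πf = 691200 rad/s
X_L = ωL = 546.0 Ω
X_C = 1/(ωC) = 1258 Ω
Net reactance X = X_L − X_C = -712.1 Ω
Z = 120.0 − j712.1 Ω
|Z| = √(120.0² + 712.1²) = 722.2 Ω
∠Z = arctan(-712.1/120.0) = -80.44°
cos φ = cos(-80.44°) = 0.1662

0.1662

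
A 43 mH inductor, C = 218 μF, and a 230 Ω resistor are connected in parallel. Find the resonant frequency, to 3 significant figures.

52.0 Hz

ω₀ = 1/√(LC) = 1/√(0.043 × 0.000218) = 326.6 rad/s
f₀ = ω₀/(2π) = 52.0 Hz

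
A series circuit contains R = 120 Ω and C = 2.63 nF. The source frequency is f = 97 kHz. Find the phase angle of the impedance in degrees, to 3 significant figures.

-79.1°

ω = 2πf = 609500 rad/s
X_C = 1/(ωC) = 624 Ω
Z = 120 − j624 Ω
|Z| = √(120² + 624²) = 635 Ω
∠Z = arctan(-624/120) = -79.1°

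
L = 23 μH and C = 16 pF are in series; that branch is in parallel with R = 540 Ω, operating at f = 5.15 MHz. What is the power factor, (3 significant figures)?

0.910

ω = 2πf = 3.236e+07 rad/s
X_L = ωL = 744 Ω
X_C = 1/(ωC) = 1930 Ω
Branch 1: Z₁ = R = 540 Ω
Branch 2 (series LC): Z₂ = j(X_L − X_C) = −j1190 Ω
Parallel: Z = Z₁Z₂/(Z₁+Z₂), |Z| = 492 Ω, ∠Z = -24.5°
cos φ = cos(-24.5°) = 0.910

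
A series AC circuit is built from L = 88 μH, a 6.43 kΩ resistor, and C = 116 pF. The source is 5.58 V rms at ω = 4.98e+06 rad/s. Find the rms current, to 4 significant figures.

X_L = ωL = 438.2 Ω
X_C = 1/(ωC) = 1731 Ω
Net reactance X = X_L − X_C = -1293 Ω
Z = 6430 − j1293 Ω
|Z| = √(6430² + 1293²) = 6559 Ω
I = V/|Z| = 5.58/6559 = 850.8 μA

850.8 μA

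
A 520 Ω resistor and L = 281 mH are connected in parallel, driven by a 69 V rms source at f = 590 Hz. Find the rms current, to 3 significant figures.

148 mA

ω = 2πf = 3707 rad/s
X_L = ωL = 1040 Ω
Parallel: admittances add. Y = 1/R + 1/(jωL)
Y = (0.00192 − j0.000960) S
|Y| = 0.00215 S → |Z| = 1/|Y| = 465 Ω, ∠Z = −∠Y = 26.5°
I = V/|Z| = 69/465 = 148 mA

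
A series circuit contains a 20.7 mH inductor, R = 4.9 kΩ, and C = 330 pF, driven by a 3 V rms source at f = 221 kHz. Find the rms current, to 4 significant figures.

ω = 2πf = 1.389e+06 rad/s
X_L = ωL = 28740 Ω
X_C = 1/(ωC) = 2182 Ω
Net reactance X = X_L − X_C = 26560 Ω
Z = 4900 + j26560 Ω
|Z| = √(4900² + 26560²) = 27010 Ω
I = V/|Z| = 3/27010 = 111.1 μA

111.1 μA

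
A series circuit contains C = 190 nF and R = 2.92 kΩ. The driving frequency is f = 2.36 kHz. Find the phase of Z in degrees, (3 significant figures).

-6.93°

ω = 2πf = 14830 rad/s
X_C = 1/(ωC) = 355 Ω
Z = 2920 − j355 Ω
|Z| = √(2920² + 355²) = 2940 Ω
∠Z = arctan(-355/2920) = -6.93°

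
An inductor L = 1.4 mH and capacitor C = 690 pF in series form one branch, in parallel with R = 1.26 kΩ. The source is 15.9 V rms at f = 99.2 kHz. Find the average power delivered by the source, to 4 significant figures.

200.6 mW

ω = 2πf = 623300 rad/s
X_L = ωL = 872.6 Ω
X_C = 1/(ωC) = 2325 Ω
Branch 1: Z₁ = R = 1260 Ω
Branch 2 (series LC): Z₂ = j(X_L − X_C) = −j1453 Ω
Parallel: Z = Z₁Z₂/(Z₁+Z₂), |Z| = 951.8 Ω, ∠Z = -40.94°
I = V/|Z| = 16.70 mA
P = VI cos φ = 15.9 × 0.01670 × cos(-40.94°) = 200.6 mW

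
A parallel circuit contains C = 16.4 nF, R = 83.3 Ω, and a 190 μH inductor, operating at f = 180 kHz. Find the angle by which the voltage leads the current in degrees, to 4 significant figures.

ω = 2πf = 1.131e+06 rad/s
X_L = ωL = 214.9 Ω
X_C = 1/(ωC) = 53.91 Ω
Parallel: admittances add. Y = 1/R + 1/(jωL) + jωC
Y = (0.01200 + j0.01389) S
|Y| = 0.01836 S → |Z| = 1/|Y| = 54.46 Ω, ∠Z = −∠Y = -49.17°

-49.17°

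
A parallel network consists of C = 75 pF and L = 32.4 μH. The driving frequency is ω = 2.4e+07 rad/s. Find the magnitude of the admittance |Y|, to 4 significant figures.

514.0 μS

X_L = ωL = 777.6 Ω
X_C = 1/(ωC) = 555.6 Ω
Parallel: admittances add. Y = 1/(jωL) + jωC
Y = (0 + j0.0005140) S
|Y| = 0.0005140 S → |Z| = 1/|Y| = 1946 Ω, ∠Z = −∠Y = -90.00°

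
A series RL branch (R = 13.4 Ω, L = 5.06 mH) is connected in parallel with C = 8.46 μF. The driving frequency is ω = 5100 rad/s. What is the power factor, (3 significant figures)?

X_L = ωL = 25.8 Ω
X_C = 1/(ωC) = 23.2 Ω
Branch 1 (R+jX_L): Z₁ = 13.4 + j25.8 Ω, |Z₁| = 29.1 Ω
Branch 2 (−jX_C): Z₂ = −j23.2 Ω
Parallel: Z = Z₁Z₂/(Z₁+Z₂), |Z| = 49.4 Ω, ∠Z = -38.5°
cos φ = cos(-38.5°) = 0.782

0.782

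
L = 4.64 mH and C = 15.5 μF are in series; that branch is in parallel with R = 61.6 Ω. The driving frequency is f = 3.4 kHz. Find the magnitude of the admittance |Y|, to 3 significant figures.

ω = 2πf = 21360 rad/s
X_L = ωL = 99.1 Ω
X_C = 1/(ωC) = 3.02 Ω
Branch 1: Z₁ = R = 61.6 Ω
Branch 2 (series LC): Z₂ = j(X_L − X_C) = j96.1 Ω
Parallel: Z = Z₁Z₂/(Z₁+Z₂), |Z| = 51.9 Ω, ∠Z = 32.7°
|Y| = 1/|Z| = 19.3 mS

19.3 mS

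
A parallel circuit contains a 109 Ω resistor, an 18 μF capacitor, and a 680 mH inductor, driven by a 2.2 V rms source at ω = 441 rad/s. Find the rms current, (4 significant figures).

X_L = ωL = 299.9 Ω
X_C = 1/(ωC) = 126.0 Ω
Parallel: admittances add. Y = 1/R + 1/(jωL) + jωC
Y = (0.009174 + j0.004603) S
|Y| = 0.01026 S → |Z| = 1/|Y| = 97.42 Ω, ∠Z = −∠Y = -26.65°
I = V/|Z| = 2.2/97.42 = 22.58 mA

22.58 mA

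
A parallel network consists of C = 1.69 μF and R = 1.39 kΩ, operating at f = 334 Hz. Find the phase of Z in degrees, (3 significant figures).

-78.5°

ω = 2πf = 2099 rad/s
X_C = 1/(ωC) = 282 Ω
Parallel: admittances add. Y = 1/R + jωC
Y = (0.000719 + j0.00355) S
|Y| = 0.00362 S → |Z| = 1/|Y| = 276 Ω, ∠Z = −∠Y = -78.5°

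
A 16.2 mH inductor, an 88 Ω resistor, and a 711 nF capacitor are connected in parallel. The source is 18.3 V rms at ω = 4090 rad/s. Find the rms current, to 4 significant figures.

304.9 mA

X_L = ωL = 66.26 Ω
X_C = 1/(ωC) = 343.9 Ω
Parallel: admittances add. Y = 1/R + 1/(jωL) + jωC
Y = (0.01136 − j0.01218) S
|Y| = 0.01666 S → |Z| = 1/|Y| = 60.02 Ω, ∠Z = −∠Y = 47.00°
I = V/|Z| = 18.3/60.02 = 304.9 mA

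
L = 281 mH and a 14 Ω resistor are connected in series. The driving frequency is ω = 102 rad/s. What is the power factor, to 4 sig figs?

0.4389

X_L = ωL = 28.66 Ω
Z = 14.00 + j28.66 Ω
|Z| = √(14.00² + 28.66²) = 31.90 Ω
∠Z = arctan(28.66/14.00) = 63.97°
cos φ = cos(63.97°) = 0.4389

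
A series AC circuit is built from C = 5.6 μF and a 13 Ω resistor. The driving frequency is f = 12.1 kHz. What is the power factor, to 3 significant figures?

ω = 2πf = 76030 rad/s
X_C = 1/(ωC) = 2.35 Ω
Z = 13.0 − j2.35 Ω
|Z| = √(13.0² + 2.35²) = 13.2 Ω
∠Z = arctan(-2.35/13.0) = -10.2°
cos φ = cos(-10.2°) = 0.984

0.984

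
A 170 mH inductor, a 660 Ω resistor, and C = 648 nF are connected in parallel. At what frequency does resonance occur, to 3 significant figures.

480 Hz

ω₀ = 1/√(LC) = 1/√(0.17 × 6.48e-07) = 3013 rad/s
f₀ = ω₀/(2π) = 480 Hz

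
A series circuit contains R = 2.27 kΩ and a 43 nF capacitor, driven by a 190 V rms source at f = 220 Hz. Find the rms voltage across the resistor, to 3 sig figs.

ω = 2πf = 1382 rad/s
X_C = 1/(ωC) = 16800 Ω
Z = 2270 − j16800 Ω
|Z| = √(2270² + 16800²) = 17000 Ω
I = V/|Z| = 11.2 mA
V_R = I·|Z_R| = 0.0112 × 2270 = 25.4 V

25.4 V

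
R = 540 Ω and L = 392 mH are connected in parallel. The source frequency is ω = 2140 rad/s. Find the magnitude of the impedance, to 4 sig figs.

454.1 Ω

X_L = ωL = 838.9 Ω
Parallel: admittances add. Y = 1/R + 1/(jωL)
Y = (0.001852 − j0.001192) S
|Y| = 0.002202 S → |Z| = 1/|Y| = 454.1 Ω, ∠Z = −∠Y = 32.77°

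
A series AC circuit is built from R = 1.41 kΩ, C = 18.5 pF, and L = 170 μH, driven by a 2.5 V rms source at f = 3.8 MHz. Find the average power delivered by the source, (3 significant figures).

1.69 mW

ω = 2πf = 2.388e+07 rad/s
X_L = ωL = 4060 Ω
X_C = 1/(ωC) = 2260 Ω
Net reactance X = X_L − X_C = 1790 Ω
Z = 1410 + j1790 Ω
|Z| = √(1410² + 1790²) = 2280 Ω
∠Z = arctan(1790/1410) = 51.8°
I = V/|Z| = 1.10 mA
P = VI cos φ = 2.5 × 0.00110 × cos(51.8°) = 1.69 mW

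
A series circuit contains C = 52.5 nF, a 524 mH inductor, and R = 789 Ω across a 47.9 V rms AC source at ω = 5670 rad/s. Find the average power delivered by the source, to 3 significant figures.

X_L = ωL = 2970 Ω
X_C = 1/(ωC) = 3360 Ω
Net reactance X = X_L − X_C = -388 Ω
Z = 789 − j388 Ω
|Z| = √(789² + 388²) = 879 Ω
∠Z = arctan(-388/789) = -26.2°
I = V/|Z| = 54.5 mA
P = VI cos φ = 47.9 × 0.0545 × cos(-26.2°) = 2.34 W

2.34 W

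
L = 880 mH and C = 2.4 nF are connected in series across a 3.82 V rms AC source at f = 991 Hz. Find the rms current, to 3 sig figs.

62.2 μA

ω = 2πf = 6227 rad/s
X_L = ωL = 5480 Ω
X_C = 1/(ωC) = 66900 Ω
Net reactance X = X_L − X_C = -61400 Ω
Z = − j61400 Ω
|Z| = √(0² + 61400²) = 61400 Ω
I = V/|Z| = 3.82/61400 = 62.2 μA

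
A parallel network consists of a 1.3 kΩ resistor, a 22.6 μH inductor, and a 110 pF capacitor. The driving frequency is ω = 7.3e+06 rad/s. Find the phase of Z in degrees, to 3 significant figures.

X_L = ωL = 165 Ω
X_C = 1/(ωC) = 1250 Ω
Parallel: admittances add. Y = 1/R + 1/(jωL) + jωC
Y = (0.000769 − j0.00526) S
|Y| = 0.00531 S → |Z| = 1/|Y| = 188 Ω, ∠Z = −∠Y = 81.7°

81.7°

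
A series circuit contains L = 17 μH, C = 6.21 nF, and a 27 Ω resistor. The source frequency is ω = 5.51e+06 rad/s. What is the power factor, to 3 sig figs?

0.386

X_L = ωL = 93.7 Ω
X_C = 1/(ωC) = 29.2 Ω
Net reactance X = X_L − X_C = 64.4 Ω
Z = 27.0 + j64.4 Ω
|Z| = √(27.0² + 64.4²) = 69.9 Ω
∠Z = arctan(64.4/27.0) = 67.3°
cos φ = cos(67.3°) = 0.386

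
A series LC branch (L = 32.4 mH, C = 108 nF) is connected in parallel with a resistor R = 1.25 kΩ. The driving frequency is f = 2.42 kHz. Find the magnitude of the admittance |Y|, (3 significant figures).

8.64 mS

ω = 2πf = 15210 rad/s
X_L = ωL = 493 Ω
X_C = 1/(ωC) = 609 Ω
Branch 1: Z₁ = R = 1250 Ω
Branch 2 (series LC): Z₂ = j(X_L − X_C) = −j116 Ω
Parallel: Z = Z₁Z₂/(Z₁+Z₂), |Z| = 116 Ω, ∠Z = -84.7°
|Y| = 1/|Z| = 8.64 mS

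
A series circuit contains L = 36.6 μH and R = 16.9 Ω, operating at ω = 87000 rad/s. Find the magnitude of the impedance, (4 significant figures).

X_L = ωL = 3.184 Ω
Z = 16.90 + j3.184 Ω
|Z| = √(16.90² + 3.184²) = 17.20 Ω

17.20 Ω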